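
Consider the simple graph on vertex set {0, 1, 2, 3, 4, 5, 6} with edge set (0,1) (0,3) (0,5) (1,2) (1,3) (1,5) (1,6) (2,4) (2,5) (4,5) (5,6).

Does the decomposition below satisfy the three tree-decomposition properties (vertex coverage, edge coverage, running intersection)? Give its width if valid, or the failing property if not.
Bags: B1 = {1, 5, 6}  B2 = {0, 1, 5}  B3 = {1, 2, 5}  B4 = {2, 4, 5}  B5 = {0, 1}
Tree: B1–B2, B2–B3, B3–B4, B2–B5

No — vertex 3 appears in no bag.

A tree decomposition must satisfy three properties: every vertex lies in some bag; for every edge, both endpoints lie together in some bag; and for every vertex, the bags containing it form a connected subtree. Here vertex 3 appears in no bag, so the decomposition is invalid.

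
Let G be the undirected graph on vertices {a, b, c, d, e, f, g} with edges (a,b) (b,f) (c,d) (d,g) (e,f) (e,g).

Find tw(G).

1

A width-1 tree decomposition is:
Bags: B1 = {c, d}  B2 = {d, g}  B3 = {e, g}  B4 = {e, f}  B5 = {b, f}  B6 = {a, b}
Tree: B1–B2, B2–B3, B3–B4, B4–B5, B5–B6
Each bag holds 2 vertices, so the decomposition has width 1, which upper-bounds the treewidth. G has an edge, so its treewidth is at least 1. Hence tw(G) = 1 exactly.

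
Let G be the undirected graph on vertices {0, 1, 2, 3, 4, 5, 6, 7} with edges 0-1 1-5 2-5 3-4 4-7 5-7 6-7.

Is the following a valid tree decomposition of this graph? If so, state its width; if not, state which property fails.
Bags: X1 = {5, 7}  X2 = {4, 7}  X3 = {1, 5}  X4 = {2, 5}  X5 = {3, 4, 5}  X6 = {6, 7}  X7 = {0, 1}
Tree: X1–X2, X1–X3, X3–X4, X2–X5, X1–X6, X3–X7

No — bags containing vertex 5 are not connected in the tree.

A tree decomposition must satisfy three properties: every vertex lies in some bag; for every edge, both endpoints lie together in some bag; and for every vertex, the bags containing it form a connected subtree. Here bags containing vertex 5 are not connected in the tree, so the decomposition is invalid.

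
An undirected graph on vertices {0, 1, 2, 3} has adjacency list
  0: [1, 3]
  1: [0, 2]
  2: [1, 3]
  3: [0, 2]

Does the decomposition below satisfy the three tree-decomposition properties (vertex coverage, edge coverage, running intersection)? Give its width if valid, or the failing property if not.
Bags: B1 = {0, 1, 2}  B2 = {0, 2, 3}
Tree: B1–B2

Checking the three conditions: (i) the bags cover all of {0, 1, 2, 3}; (ii) for each edge, some bag contains both endpoints; (iii) the bags containing any fixed vertex form a subtree. All hold, so the decomposition is valid with width 3 − 1 = 2.

Yes; width 2.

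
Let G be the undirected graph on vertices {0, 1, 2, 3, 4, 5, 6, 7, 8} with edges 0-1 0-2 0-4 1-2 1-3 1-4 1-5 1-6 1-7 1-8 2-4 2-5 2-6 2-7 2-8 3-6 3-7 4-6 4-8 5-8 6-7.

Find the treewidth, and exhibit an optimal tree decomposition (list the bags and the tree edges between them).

Every bag has size at most 4, so the width is 4 − 1 = 3 and tw(G) ≤ 3. Conversely, {0, 1, 2, 4} is a clique of size 4, and the vertices of any clique must share a bag in every tree decomposition; so some bag has ≥ 4 vertices and tw(G) ≥ 3. The upper and lower bounds meet at 3, so that is the treewidth.

Treewidth 3.
One such decomposition:
Bags: B1 = {1, 2, 4, 6}  B2 = {0, 1, 2, 4}  B3 = {1, 2, 4, 8}  B4 = {1, 2, 6, 7}  B5 = {1, 2, 5, 8}  B6 = {1, 3, 6, 7}
Tree: B1–B2, B1–B3, B1–B4, B3–B5, B4–B6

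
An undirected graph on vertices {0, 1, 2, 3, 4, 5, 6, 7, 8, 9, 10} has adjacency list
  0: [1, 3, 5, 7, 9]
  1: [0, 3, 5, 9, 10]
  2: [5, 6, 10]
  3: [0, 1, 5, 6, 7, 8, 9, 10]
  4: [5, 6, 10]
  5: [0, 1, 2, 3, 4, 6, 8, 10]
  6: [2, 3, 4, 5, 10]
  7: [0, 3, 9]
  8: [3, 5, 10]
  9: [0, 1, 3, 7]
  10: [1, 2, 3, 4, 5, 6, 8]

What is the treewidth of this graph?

3

A width-3 tree decomposition is:
Bags: B1 = {1, 3, 5, 10}  B2 = {0, 1, 3, 5}  B3 = {0, 1, 3, 9}  B4 = {3, 5, 6, 10}  B5 = {3, 5, 8, 10}  B6 = {0, 3, 7, 9}  B7 = {4, 5, 6, 10}  B8 = {2, 5, 6, 10}
Tree: B1–B2, B2–B3, B1–B4, B1–B5, B3–B6, B4–B7, B4–B8
Every bag has size at most 4, so the width is 4 − 1 = 3 and tw(G) ≤ 3. Conversely, {2, 5, 6, 10} is a clique of size 4, and the vertices of any clique must share a bag in every tree decomposition; so some bag has ≥ 4 vertices and tw(G) ≥ 3. Hence tw(G) = 3 exactly.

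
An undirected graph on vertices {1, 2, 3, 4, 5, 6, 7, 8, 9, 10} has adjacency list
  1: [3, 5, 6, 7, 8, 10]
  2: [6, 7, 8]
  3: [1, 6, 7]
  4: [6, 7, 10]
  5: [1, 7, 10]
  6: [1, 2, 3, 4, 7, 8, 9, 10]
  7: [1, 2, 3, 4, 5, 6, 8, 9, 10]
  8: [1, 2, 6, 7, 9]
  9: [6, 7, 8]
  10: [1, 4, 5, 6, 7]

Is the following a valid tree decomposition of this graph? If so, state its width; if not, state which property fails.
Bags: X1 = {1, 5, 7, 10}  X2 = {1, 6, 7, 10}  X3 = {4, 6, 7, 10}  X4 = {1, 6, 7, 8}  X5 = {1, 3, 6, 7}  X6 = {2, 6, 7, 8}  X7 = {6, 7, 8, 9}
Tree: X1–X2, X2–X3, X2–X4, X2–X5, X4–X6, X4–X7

Checking the three conditions: (i) the bags cover all of {1, 2, 3, 4, 5, 6, 7, 8, 9, 10}; (ii) for each edge, some bag contains both endpoints; (iii) the bags containing any fixed vertex form a subtree. All hold, so the decomposition is valid with width 4 − 1 = 3.

Yes; width 3.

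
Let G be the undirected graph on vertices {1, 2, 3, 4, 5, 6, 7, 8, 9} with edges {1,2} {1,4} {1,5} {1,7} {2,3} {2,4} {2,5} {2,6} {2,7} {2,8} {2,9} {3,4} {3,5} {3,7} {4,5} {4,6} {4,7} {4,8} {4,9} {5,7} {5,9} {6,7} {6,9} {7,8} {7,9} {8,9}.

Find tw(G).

4

A width-4 tree decomposition is:
Bags: B1 = {1, 2, 4, 5, 7}  B2 = {2, 4, 5, 7, 9}  B3 = {2, 4, 7, 8, 9}  B4 = {2, 3, 4, 5, 7}  B5 = {2, 4, 6, 7, 9}
Tree: B1–B2, B2–B3, B2–B4, B3–B5
The largest bag has 5 vertices, giving width 4; this decomposition certifies tw(G) ≤ 4. For the lower bound, the 5 vertices {2, 4, 7, 8, 9} are pairwise adjacent, and any tree decomposition puts a clique entirely inside one bag — forcing width ≥ 4. Hence tw(G) = 4 exactly.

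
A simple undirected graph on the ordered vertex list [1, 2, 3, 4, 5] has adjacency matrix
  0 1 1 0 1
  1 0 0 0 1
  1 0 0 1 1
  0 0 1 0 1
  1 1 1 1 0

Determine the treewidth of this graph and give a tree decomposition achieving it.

Every bag has size at most 3, so the width is 3 − 1 = 2 and tw(G) ≤ 2. Conversely, {1, 2, 5} is a clique of size 3, and the vertices of any clique must share a bag in every tree decomposition; so some bag has ≥ 3 vertices and tw(G) ≥ 2. Therefore the treewidth is 2.

Treewidth 2.
Bags: B1 = {1, 3, 5}  B2 = {3, 4, 5}  B3 = {1, 2, 5}
Tree: B1–B2, B1–B3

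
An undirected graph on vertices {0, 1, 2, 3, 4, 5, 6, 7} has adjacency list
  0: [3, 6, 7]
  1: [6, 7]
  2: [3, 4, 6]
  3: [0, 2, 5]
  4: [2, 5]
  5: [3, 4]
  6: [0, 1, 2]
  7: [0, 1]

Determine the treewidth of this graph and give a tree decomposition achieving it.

Every bag has size at most 3, so the width is 3 − 1 = 2 and tw(G) ≤ 2. The edges 7–1–6–0–7 form a cycle, so G is not a tree and its treewidth is at least 2. The upper and lower bounds meet at 2, so that is the treewidth.

Treewidth 2.
One optimal decomposition is:
Bags: B1 = {0, 1, 7}  B2 = {0, 1, 6}  B3 = {0, 3, 6}  B4 = {2, 3, 6}  B5 = {2, 3, 5}  B6 = {2, 4, 5}
Tree: B1–B2, B2–B3, B3–B4, B4–B5, B5–B6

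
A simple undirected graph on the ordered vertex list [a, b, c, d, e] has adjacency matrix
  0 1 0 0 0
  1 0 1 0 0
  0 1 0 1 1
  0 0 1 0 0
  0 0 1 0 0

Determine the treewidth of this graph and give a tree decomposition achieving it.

The largest bag has 2 vertices, giving width 1; this decomposition certifies tw(G) ≤ 1. G has an edge, so its treewidth is at least 1. The upper and lower bounds meet at 1, so that is the treewidth.

Treewidth 1.
One optimal decomposition is:
Bags: B1 = {a, b}  B2 = {b, c}  B3 = {c, e}  B4 = {c, d}
Tree: B1–B2, B2–B3, B2–B4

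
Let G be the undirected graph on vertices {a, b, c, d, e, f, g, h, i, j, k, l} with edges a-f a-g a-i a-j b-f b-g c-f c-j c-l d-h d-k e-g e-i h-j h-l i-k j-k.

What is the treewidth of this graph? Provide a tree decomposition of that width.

Treewidth 3.
One optimal decomposition is:
Bags: B1 = {b, e, f, g}  B2 = {a, e, f, g}  B3 = {a, e, f, i}  B4 = {a, c, f, i}  B5 = {a, c, i, j}  B6 = {c, i, j, k}  B7 = {c, j, k, l}  B8 = {h, j, k, l}  B9 = {d, h, k, l}
Tree: B1–B2, B2–B3, B3–B4, B4–B5, B5–B6, B6–B7, B7–B8, B8–B9

The largest bag has 4 vertices, giving width 3; this decomposition certifies tw(G) ≤ 3. For the lower bound: the 4 vertex sets {b,e,g}, {f}, {a}, {c,i,j,k} are disjoint, each induces a connected subgraph, and every pair is joined by at least one edge of G. Contracting each set to a single vertex therefore yields K_{4} as a minor, and since treewidth is minor-monotone, tw(G) ≥ tw(K_{4}) = 3. Therefore the treewidth is 3.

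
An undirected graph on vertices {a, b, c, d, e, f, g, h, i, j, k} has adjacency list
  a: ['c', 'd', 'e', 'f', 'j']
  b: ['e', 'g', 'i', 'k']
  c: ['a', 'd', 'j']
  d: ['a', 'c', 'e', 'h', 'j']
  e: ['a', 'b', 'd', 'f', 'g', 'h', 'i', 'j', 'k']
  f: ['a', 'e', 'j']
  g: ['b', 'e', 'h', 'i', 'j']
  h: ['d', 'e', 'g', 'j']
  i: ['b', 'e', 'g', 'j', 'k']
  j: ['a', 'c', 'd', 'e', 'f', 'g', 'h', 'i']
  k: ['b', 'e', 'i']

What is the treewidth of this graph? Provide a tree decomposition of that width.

Every bag has size at most 4, so the width is 4 − 1 = 3 and tw(G) ≤ 3. For the lower bound, the 4 vertices {d, e, h, j} are pairwise adjacent, and any tree decomposition puts a clique entirely inside one bag — forcing width ≥ 3. The upper and lower bounds meet at 3, so that is the treewidth.

Treewidth 3.
One such decomposition:
Bags: B1 = {d, e, h, j}  B2 = {a, d, e, j}  B3 = {e, g, h, j}  B4 = {e, g, i, j}  B5 = {b, e, g, i}  B6 = {a, c, d, j}  B7 = {a, e, f, j}  B8 = {b, e, i, k}
Tree: B1–B2, B1–B3, B3–B4, B4–B5, B2–B6, B2–B7, B5–B8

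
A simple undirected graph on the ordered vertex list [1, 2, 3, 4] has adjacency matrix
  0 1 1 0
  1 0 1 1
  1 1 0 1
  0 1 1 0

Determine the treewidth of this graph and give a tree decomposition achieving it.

Every bag has size at most 3, so the width is 3 − 1 = 2 and tw(G) ≤ 2. Conversely, {1, 2, 3} is a clique of size 3, and the vertices of any clique must share a bag in every tree decomposition; so some bag has ≥ 3 vertices and tw(G) ≥ 2. The upper and lower bounds meet at 2, so that is the treewidth.

Treewidth 2.
One such decomposition:
Bags: B1 = {1, 2, 3}  B2 = {2, 3, 4}
Tree: B1–B2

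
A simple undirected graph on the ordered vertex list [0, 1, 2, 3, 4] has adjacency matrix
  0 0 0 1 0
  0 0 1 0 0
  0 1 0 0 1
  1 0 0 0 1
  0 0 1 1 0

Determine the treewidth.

1

A width-1 tree decomposition is:
Bags: B1 = {0, 3}  B2 = {3, 4}  B3 = {2, 4}  B4 = {1, 2}
Tree: B1–B2, B2–B3, B3–B4
Every bag has size at most 2, so the width is 2 − 1 = 1 and tw(G) ≤ 1. Any graph with an edge has treewidth ≥ 1, and G has the edge 0–3. The upper and lower bounds meet at 1, so that is the treewidth.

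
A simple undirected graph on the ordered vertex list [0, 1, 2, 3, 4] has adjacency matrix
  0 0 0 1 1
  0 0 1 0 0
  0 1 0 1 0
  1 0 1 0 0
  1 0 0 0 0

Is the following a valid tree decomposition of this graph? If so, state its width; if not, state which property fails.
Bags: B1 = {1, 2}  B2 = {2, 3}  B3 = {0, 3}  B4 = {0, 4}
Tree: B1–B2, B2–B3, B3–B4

Yes; width 1.

Every vertex of G appears in some bag (union = {0, 1, 2, 3, 4}); every edge is covered by a bag; and for each vertex v the set of bags containing v is connected in the bag tree. The decomposition is therefore valid. The largest bag has 2 vertices, so the width is 1.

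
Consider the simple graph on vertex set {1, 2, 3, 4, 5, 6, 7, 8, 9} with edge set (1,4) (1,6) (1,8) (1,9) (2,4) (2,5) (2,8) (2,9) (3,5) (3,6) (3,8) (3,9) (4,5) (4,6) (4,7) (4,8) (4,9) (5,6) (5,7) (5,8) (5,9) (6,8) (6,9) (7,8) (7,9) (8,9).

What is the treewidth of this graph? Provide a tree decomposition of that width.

Each bag holds 5 vertices, so the decomposition has width 4, which upper-bounds the treewidth. Conversely, {3, 5, 6, 8, 9} is a clique of size 5, and the vertices of any clique must share a bag in every tree decomposition; so some bag has ≥ 5 vertices and tw(G) ≥ 4. Combining the bounds, tw(G) = 4.

Treewidth 4.
One such decomposition:
Bags: B1 = {3, 5, 6, 8, 9}  B2 = {4, 5, 6, 8, 9}  B3 = {4, 5, 7, 8, 9}  B4 = {1, 4, 6, 8, 9}  B5 = {2, 4, 5, 8, 9}
Tree: B1–B2, B2–B3, B2–B4, B3–B5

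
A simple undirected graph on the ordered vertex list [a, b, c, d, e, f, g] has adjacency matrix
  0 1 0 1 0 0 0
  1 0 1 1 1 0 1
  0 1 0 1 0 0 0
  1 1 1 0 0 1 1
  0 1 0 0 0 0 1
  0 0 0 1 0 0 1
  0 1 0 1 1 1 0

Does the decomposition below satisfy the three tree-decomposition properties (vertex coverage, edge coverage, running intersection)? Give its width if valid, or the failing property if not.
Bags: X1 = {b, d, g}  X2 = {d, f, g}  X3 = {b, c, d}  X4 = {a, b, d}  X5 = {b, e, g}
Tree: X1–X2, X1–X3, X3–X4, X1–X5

Yes; width 2.

Every vertex of G appears in some bag (union = {a, b, c, d, e, f, g}); every edge is covered by a bag; and for each vertex v the set of bags containing v is connected in the bag tree. The decomposition is therefore valid. The largest bag has 3 vertices, so the width is 2.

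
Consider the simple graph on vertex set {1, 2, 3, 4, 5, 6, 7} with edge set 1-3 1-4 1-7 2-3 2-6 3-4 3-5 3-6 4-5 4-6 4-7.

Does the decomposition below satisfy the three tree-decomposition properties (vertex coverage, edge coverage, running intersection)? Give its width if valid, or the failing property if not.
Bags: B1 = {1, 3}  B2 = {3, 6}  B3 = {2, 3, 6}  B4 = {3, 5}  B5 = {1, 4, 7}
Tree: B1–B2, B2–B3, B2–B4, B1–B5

No — edge (4,3) lies in no bag.

A tree decomposition must satisfy three properties: every vertex lies in some bag; for every edge, both endpoints lie together in some bag; and for every vertex, the bags containing it form a connected subtree. Here edge (4,3) lies in no bag, so the decomposition is invalid.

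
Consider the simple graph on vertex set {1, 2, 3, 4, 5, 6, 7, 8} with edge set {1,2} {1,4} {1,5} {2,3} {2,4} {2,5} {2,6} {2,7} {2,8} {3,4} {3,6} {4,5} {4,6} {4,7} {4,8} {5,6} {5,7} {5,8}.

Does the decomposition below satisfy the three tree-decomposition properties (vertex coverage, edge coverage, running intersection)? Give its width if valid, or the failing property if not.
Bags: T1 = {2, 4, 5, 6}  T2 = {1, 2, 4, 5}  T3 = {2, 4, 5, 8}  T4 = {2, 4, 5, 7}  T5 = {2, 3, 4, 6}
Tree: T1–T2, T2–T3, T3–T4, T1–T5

Yes; width 3.

Every vertex of G appears in some bag (union = {1, 2, 3, 4, 5, 6, 7, 8}); every edge is covered by a bag; and for each vertex v the set of bags containing v is connected in the bag tree. The decomposition is therefore valid. The largest bag has 4 vertices, so the width is 3.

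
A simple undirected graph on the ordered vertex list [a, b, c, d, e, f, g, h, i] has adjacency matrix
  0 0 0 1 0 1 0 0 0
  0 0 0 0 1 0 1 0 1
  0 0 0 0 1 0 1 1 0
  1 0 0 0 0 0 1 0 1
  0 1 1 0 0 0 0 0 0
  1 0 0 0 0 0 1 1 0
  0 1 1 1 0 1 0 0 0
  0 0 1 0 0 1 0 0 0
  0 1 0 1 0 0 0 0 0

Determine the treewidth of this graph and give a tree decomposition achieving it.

Treewidth 3.
One optimal decomposition is:
Bags: B1 = {b, c, e, h}  B2 = {b, c, g, h}  B3 = {b, f, g, h}  B4 = {b, f, g, i}  B5 = {d, f, g, i}  B6 = {a, d, f, i}
Tree: B1–B2, B2–B3, B3–B4, B4–B5, B5–B6

Each bag holds 4 vertices, so the decomposition has width 3, which upper-bounds the treewidth. For the lower bound: the 4 vertex sets {c,e,h}, {b}, {g}, {a,d,f,i} are disjoint, each induces a connected subgraph, and every pair is joined by at least one edge of G. Contracting each set to a single vertex therefore yields K_{4} as a minor, and since treewidth is minor-monotone, tw(G) ≥ tw(K_{4}) = 3. Combining the bounds, tw(G) = 3.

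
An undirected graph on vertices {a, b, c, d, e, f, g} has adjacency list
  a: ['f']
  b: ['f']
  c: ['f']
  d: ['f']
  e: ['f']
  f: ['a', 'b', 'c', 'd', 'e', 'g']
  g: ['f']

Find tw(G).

A width-1 tree decomposition is:
Bags: B1 = {b, f}  B2 = {c, f}  B3 = {e, f}  B4 = {d, f}  B5 = {a, f}  B6 = {f, g}
Tree: B1–B2, B2–B3, B3–B4, B2–B5, B5–B6
Each bag holds 2 vertices, so the decomposition has width 1, which upper-bounds the treewidth. G has an edge, so its treewidth is at least 1. Therefore the treewidth is 1.

1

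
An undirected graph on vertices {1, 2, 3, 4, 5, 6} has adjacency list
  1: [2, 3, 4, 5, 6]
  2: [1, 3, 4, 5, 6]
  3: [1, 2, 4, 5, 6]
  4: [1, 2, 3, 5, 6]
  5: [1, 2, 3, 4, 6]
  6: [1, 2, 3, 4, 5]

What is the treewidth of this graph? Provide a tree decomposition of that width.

A single bag containing all 6 vertices is trivially a valid decomposition of width 5. For the lower bound, the 6 vertices {1, 2, 3, 4, 5, 6} are pairwise adjacent, and any tree decomposition puts a clique entirely inside one bag — forcing width ≥ 5. Combining the bounds, tw(G) = 5.

Treewidth 5.
Bags: B1 = {1, 2, 3, 4, 5, 6}
Tree: (single bag)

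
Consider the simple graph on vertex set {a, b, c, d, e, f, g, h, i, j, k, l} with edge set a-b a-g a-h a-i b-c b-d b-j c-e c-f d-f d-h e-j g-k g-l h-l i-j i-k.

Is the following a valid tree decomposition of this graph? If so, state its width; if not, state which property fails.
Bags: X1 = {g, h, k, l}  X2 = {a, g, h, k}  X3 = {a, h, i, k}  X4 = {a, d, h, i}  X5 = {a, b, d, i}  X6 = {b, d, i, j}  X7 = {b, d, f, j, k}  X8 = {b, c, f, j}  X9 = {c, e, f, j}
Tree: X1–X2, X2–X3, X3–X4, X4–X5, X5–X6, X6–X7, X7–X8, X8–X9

A tree decomposition must satisfy three properties: every vertex lies in some bag; for every edge, both endpoints lie together in some bag; and for every vertex, the bags containing it form a connected subtree. Here bags containing vertex k are not connected in the tree, so the decomposition is invalid.

No — bags containing vertex k are not connected in the tree.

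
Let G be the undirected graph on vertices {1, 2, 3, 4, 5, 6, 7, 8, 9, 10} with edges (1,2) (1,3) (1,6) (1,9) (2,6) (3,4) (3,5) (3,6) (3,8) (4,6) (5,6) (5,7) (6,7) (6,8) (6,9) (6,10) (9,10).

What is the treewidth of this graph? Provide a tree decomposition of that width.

Every bag has size at most 3, so the width is 3 − 1 = 2 and tw(G) ≤ 2. Conversely, {1, 2, 6} is a clique of size 3, and the vertices of any clique must share a bag in every tree decomposition; so some bag has ≥ 3 vertices and tw(G) ≥ 2. The upper and lower bounds meet at 2, so that is the treewidth.

Treewidth 2.
One optimal decomposition is:
Bags: B1 = {3, 5, 6}  B2 = {3, 4, 6}  B3 = {5, 6, 7}  B4 = {3, 6, 8}  B5 = {1, 3, 6}  B6 = {1, 6, 9}  B7 = {6, 9, 10}  B8 = {1, 2, 6}
Tree: B1–B2, B1–B3, B1–B4, B2–B5, B5–B6, B6–B7, B5–B8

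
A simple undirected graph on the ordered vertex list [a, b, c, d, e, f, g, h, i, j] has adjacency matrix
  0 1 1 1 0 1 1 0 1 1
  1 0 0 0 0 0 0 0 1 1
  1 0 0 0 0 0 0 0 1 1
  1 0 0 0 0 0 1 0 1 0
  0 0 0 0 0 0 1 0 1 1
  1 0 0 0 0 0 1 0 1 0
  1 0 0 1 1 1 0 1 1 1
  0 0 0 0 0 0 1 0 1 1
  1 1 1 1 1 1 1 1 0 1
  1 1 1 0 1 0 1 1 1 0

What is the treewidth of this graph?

3

A width-3 tree decomposition is:
Bags: B1 = {a, g, i, j}  B2 = {a, d, g, i}  B3 = {g, h, i, j}  B4 = {a, b, i, j}  B5 = {e, g, i, j}  B6 = {a, f, g, i}  B7 = {a, c, i, j}
Tree: B1–B2, B1–B3, B1–B4, B1–B5, B2–B6, B1–B7
Each bag holds 4 vertices, so the decomposition has width 3, which upper-bounds the treewidth. Conversely, {e, g, i, j} is a clique of size 4, and the vertices of any clique must share a bag in every tree decomposition; so some bag has ≥ 4 vertices and tw(G) ≥ 3. Therefore the treewidth is 3.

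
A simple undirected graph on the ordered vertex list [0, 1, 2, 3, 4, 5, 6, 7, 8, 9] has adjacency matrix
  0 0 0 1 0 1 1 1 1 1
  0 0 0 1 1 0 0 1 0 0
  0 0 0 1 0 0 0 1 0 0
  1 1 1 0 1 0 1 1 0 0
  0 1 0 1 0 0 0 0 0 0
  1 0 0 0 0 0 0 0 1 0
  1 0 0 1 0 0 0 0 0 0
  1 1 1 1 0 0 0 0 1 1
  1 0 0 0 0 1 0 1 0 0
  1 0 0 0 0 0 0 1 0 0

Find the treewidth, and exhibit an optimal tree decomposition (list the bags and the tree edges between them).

Each bag holds 3 vertices, so the decomposition has width 2, which upper-bounds the treewidth. Conversely, {0, 5, 8} is a clique of size 3, and the vertices of any clique must share a bag in every tree decomposition; so some bag has ≥ 3 vertices and tw(G) ≥ 2. Combining the bounds, tw(G) = 2.

Treewidth 2.
One such decomposition:
Bags: B1 = {0, 7, 9}  B2 = {0, 3, 7}  B3 = {1, 3, 7}  B4 = {0, 7, 8}  B5 = {1, 3, 4}  B6 = {2, 3, 7}  B7 = {0, 5, 8}  B8 = {0, 3, 6}
Tree: B1–B2, B2–B3, B1–B4, B3–B5, B3–B6, B4–B7, B2–B8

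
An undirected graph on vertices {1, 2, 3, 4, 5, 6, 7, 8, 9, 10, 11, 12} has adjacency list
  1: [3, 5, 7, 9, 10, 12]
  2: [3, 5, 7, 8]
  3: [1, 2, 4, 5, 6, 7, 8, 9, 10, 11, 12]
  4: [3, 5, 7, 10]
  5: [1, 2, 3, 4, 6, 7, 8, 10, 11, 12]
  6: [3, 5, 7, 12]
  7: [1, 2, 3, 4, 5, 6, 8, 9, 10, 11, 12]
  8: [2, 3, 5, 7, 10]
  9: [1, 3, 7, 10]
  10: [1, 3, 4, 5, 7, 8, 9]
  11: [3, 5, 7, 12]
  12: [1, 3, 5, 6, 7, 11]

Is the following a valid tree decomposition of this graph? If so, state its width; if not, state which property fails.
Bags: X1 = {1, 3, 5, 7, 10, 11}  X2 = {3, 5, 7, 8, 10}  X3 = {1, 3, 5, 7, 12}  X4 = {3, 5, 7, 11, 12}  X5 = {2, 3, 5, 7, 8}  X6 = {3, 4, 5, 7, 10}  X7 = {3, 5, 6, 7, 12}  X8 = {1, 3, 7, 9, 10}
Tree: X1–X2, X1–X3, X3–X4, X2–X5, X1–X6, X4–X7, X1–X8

No — bags containing vertex 11 are not connected in the tree.

A tree decomposition must satisfy three properties: every vertex lies in some bag; for every edge, both endpoints lie together in some bag; and for every vertex, the bags containing it form a connected subtree. Here bags containing vertex 11 are not connected in the tree, so the decomposition is invalid.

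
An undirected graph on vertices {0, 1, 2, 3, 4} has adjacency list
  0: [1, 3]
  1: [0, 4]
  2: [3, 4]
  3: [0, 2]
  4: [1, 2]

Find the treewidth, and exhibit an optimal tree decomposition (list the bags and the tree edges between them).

Every bag has size at most 3, so the width is 3 − 1 = 2 and tw(G) ≤ 2. Since 0–3–2–4–1–0 is a cycle in G, G is not acyclic. Forests are exactly the graphs of treewidth ≤ 1, so tw(G) ≥ 2. Hence tw(G) = 2 exactly.

Treewidth 2.
One optimal decomposition is:
Bags: B1 = {0, 2, 3}  B2 = {0, 2, 4}  B3 = {0, 1, 4}
Tree: B1–B2, B2–B3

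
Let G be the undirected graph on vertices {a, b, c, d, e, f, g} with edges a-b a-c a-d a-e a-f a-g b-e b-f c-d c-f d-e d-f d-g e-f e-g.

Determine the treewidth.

3

A width-3 tree decomposition is:
Bags: B1 = {a, d, e, f}  B2 = {a, b, e, f}  B3 = {a, d, e, g}  B4 = {a, c, d, f}
Tree: B1–B2, B1–B3, B1–B4
Each bag holds 4 vertices, so the decomposition has width 3, which upper-bounds the treewidth. Conversely, {a, d, e, g} is a clique of size 4, and the vertices of any clique must share a bag in every tree decomposition; so some bag has ≥ 4 vertices and tw(G) ≥ 3. The upper and lower bounds meet at 3, so that is the treewidth.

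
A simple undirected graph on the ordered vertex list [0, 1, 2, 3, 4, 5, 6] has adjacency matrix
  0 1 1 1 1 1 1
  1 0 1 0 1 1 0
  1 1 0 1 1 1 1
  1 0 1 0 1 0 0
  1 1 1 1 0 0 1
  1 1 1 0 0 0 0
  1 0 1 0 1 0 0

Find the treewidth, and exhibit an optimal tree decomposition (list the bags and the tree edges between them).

Treewidth 3.
Bags: B1 = {0, 2, 3, 4}  B2 = {0, 1, 2, 4}  B3 = {0, 1, 2, 5}  B4 = {0, 2, 4, 6}
Tree: B1–B2, B2–B3, B2–B4

The largest bag has 4 vertices, giving width 3; this decomposition certifies tw(G) ≤ 3. Conversely, {0, 1, 2, 4} is a clique of size 4, and the vertices of any clique must share a bag in every tree decomposition; so some bag has ≥ 4 vertices and tw(G) ≥ 3. Therefore the treewidth is 3.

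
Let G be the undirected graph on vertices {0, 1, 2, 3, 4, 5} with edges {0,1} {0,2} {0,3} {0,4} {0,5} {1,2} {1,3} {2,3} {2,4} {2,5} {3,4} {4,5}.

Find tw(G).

A width-3 tree decomposition is:
Bags: B1 = {0, 2, 3, 4}  B2 = {0, 1, 2, 3}  B3 = {0, 2, 4, 5}
Tree: B1–B2, B1–B3
Every bag has size at most 4, so the width is 4 − 1 = 3 and tw(G) ≤ 3. On the other hand G contains the 4-clique {0, 1, 2, 3}. A clique must lie in a single bag of any decomposition, so no decomposition can have width below 3. Therefore the treewidth is 3.

3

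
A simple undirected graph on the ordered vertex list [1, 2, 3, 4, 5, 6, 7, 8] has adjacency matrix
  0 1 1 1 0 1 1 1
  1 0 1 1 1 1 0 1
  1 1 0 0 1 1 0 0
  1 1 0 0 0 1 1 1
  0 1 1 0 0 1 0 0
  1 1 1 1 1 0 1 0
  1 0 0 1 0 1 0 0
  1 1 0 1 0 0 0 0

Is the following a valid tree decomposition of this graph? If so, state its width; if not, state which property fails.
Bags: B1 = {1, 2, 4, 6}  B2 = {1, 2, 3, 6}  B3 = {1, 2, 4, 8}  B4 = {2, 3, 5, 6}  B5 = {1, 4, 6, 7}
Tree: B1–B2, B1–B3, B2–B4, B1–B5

Yes; width 3.

Every vertex of G appears in some bag (union = {1, 2, 3, 4, 5, 6, 7, 8}); every edge is covered by a bag; and for each vertex v the set of bags containing v is connected in the bag tree. The decomposition is therefore valid. The largest bag has 4 vertices, so the width is 3.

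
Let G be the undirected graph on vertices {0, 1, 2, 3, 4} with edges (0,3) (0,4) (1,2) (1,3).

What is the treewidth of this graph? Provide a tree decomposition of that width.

Every bag has size at most 2, so the width is 2 − 1 = 1 and tw(G) ≤ 1. G has an edge, so its treewidth is at least 1. Therefore the treewidth is 1.

Treewidth 1.
One such decomposition:
Bags: B1 = {0, 4}  B2 = {0, 3}  B3 = {1, 3}  B4 = {1, 2}
Tree: B1–B2, B2–B3, B3–B4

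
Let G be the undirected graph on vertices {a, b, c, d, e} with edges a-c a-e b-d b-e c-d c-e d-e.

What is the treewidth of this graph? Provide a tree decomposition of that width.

Treewidth 2.
Bags: B1 = {c, d, e}  B2 = {a, c, e}  B3 = {b, d, e}
Tree: B1–B2, B1–B3

Each bag holds 3 vertices, so the decomposition has width 2, which upper-bounds the treewidth. Conversely, {c, d, e} is a clique of size 3, and the vertices of any clique must share a bag in every tree decomposition; so some bag has ≥ 3 vertices and tw(G) ≥ 2. The upper and lower bounds meet at 2, so that is the treewidth.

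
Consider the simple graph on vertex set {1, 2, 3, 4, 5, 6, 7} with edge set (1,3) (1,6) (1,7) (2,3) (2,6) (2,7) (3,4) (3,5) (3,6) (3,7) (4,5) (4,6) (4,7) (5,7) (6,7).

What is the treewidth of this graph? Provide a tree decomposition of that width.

Every bag has size at most 4, so the width is 4 − 1 = 3 and tw(G) ≤ 3. On the other hand G contains the 4-clique {3, 4, 5, 7}. A clique must lie in a single bag of any decomposition, so no decomposition can have width below 3. Combining the bounds, tw(G) = 3.

Treewidth 3.
One optimal decomposition is:
Bags: B1 = {2, 3, 6, 7}  B2 = {3, 4, 6, 7}  B3 = {3, 4, 5, 7}  B4 = {1, 3, 6, 7}
Tree: B1–B2, B2–B3, B2–B4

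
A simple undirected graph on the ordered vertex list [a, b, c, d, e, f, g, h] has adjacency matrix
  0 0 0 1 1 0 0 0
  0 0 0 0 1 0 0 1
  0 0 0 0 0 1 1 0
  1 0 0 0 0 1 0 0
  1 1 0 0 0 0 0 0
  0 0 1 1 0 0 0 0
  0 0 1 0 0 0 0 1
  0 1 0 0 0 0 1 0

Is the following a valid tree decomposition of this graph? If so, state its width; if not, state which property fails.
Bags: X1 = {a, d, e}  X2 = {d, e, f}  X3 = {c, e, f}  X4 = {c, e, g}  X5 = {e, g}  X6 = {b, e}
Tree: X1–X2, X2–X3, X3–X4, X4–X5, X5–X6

A tree decomposition must satisfy three properties: every vertex lies in some bag; for every edge, both endpoints lie together in some bag; and for every vertex, the bags containing it form a connected subtree. Here vertex h appears in no bag, so the decomposition is invalid.

No — vertex h appears in no bag.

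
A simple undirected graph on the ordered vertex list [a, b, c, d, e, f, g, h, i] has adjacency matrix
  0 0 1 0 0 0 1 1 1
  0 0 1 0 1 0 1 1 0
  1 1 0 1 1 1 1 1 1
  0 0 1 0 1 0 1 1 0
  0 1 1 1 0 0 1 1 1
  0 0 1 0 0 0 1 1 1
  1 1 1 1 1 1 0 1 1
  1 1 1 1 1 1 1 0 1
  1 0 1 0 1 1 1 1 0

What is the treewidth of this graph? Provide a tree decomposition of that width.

Treewidth 4.
Bags: B1 = {c, d, e, g, h}  B2 = {c, e, g, h, i}  B3 = {c, f, g, h, i}  B4 = {a, c, g, h, i}  B5 = {b, c, e, g, h}
Tree: B1–B2, B2–B3, B3–B4, B2–B5

The largest bag has 5 vertices, giving width 4; this decomposition certifies tw(G) ≤ 4. On the other hand G contains the 5-clique {c, d, e, g, h}. A clique must lie in a single bag of any decomposition, so no decomposition can have width below 4. The upper and lower bounds meet at 4, so that is the treewidth.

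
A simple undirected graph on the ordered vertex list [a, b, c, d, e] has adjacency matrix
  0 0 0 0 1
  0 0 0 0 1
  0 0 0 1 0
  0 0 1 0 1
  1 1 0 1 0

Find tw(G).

A width-1 tree decomposition is:
Bags: B1 = {a, e}  B2 = {d, e}  B3 = {c, d}  B4 = {b, e}
Tree: B1–B2, B2–B3, B2–B4
Each bag holds 2 vertices, so the decomposition has width 1, which upper-bounds the treewidth. Any graph with an edge has treewidth ≥ 1, and G has the edge e–a. Combining the bounds, tw(G) = 1.

1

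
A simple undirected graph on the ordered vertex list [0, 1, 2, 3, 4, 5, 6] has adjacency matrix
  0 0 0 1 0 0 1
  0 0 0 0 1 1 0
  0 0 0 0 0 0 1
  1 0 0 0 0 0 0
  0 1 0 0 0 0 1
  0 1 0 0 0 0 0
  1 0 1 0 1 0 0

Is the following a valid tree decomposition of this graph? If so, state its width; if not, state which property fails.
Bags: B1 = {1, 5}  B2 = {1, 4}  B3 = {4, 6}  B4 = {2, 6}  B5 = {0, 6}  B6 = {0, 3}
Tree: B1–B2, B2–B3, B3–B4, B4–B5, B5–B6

Yes; width 1.

Vertex coverage: the bags together contain {0, 1, 2, 3, 4, 5, 6}, the full vertex set. Edge coverage: each edge of G has both endpoints in at least one bag. Running intersection: for every vertex, the bags containing it form a connected subtree. All three properties hold, so this is a valid tree decomposition of width max|bag| − 1 = 1, and hence tw(G) ≤ 1.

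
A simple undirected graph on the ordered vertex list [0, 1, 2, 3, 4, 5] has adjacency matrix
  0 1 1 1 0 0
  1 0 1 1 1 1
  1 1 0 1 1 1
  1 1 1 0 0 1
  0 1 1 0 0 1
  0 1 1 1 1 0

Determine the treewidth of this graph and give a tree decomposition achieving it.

Every bag has size at most 4, so the width is 4 − 1 = 3 and tw(G) ≤ 3. On the other hand G contains the 4-clique {0, 1, 2, 3}. A clique must lie in a single bag of any decomposition, so no decomposition can have width below 3. The upper and lower bounds meet at 3, so that is the treewidth.

Treewidth 3.
One such decomposition:
Bags: B1 = {1, 2, 3, 5}  B2 = {0, 1, 2, 3}  B3 = {1, 2, 4, 5}
Tree: B1–B2, B1–B3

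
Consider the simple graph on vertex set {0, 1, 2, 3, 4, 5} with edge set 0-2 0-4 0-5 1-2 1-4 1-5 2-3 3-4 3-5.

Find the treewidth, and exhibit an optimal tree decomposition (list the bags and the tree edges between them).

Every bag has size at most 4, so the width is 4 − 1 = 3 and tw(G) ≤ 3. For the lower bound: the 4 vertex sets {3,4}, {0,2}, {5}, {1} are disjoint, each induces a connected subgraph, and every pair is joined by at least one edge of G. Contracting each set to a single vertex therefore yields K_{4} as a minor, and since treewidth is minor-monotone, tw(G) ≥ tw(K_{4}) = 3. The upper and lower bounds meet at 3, so that is the treewidth.

Treewidth 3.
Bags: B1 = {2, 3, 4, 5}  B2 = {0, 2, 4, 5}  B3 = {1, 2, 4, 5}
Tree: B1–B2, B2–B3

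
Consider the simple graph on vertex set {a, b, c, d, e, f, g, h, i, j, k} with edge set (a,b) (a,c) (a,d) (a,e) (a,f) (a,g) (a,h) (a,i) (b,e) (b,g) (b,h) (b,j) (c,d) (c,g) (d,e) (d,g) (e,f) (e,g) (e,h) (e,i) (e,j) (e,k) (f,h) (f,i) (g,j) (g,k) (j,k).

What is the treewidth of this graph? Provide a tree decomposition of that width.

The largest bag has 4 vertices, giving width 3; this decomposition certifies tw(G) ≤ 3. For the lower bound, the 4 vertices {e, g, j, k} are pairwise adjacent, and any tree decomposition puts a clique entirely inside one bag — forcing width ≥ 3. Hence tw(G) = 3 exactly.

Treewidth 3.
One such decomposition:
Bags: B1 = {a, b, e, g}  B2 = {a, b, e, h}  B3 = {a, d, e, g}  B4 = {a, c, d, g}  B5 = {a, e, f, h}  B6 = {a, e, f, i}  B7 = {b, e, g, j}  B8 = {e, g, j, k}
Tree: B1–B2, B1–B3, B3–B4, B2–B5, B5–B6, B1–B7, B7–B8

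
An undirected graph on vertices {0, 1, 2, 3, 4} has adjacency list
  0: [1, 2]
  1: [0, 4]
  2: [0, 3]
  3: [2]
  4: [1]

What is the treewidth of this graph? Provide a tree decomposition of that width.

Treewidth 1.
One optimal decomposition is:
Bags: B1 = {1, 4}  B2 = {0, 1}  B3 = {0, 2}  B4 = {2, 3}
Tree: B1–B2, B2–B3, B3–B4

Every bag has size at most 2, so the width is 2 − 1 = 1 and tw(G) ≤ 1. Any graph with an edge has treewidth ≥ 1, and G has the edge 1–4. Combining the bounds, tw(G) = 1.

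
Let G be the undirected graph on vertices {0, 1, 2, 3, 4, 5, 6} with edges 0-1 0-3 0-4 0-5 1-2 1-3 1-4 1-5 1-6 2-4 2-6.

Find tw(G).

A width-2 tree decomposition is:
Bags: B1 = {1, 2, 4}  B2 = {0, 1, 4}  B3 = {0, 1, 3}  B4 = {1, 2, 6}  B5 = {0, 1, 5}
Tree: B1–B2, B2–B3, B1–B4, B3–B5
Each bag holds 3 vertices, so the decomposition has width 2, which upper-bounds the treewidth. For the lower bound, the 3 vertices {0, 1, 3} are pairwise adjacent, and any tree decomposition puts a clique entirely inside one bag — forcing width ≥ 2. Therefore the treewidth is 2.

2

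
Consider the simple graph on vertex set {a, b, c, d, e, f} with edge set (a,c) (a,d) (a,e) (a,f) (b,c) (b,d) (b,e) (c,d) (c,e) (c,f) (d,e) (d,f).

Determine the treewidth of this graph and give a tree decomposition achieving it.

Each bag holds 4 vertices, so the decomposition has width 3, which upper-bounds the treewidth. Conversely, {a, c, d, e} is a clique of size 4, and the vertices of any clique must share a bag in every tree decomposition; so some bag has ≥ 4 vertices and tw(G) ≥ 3. Therefore the treewidth is 3.

Treewidth 3.
One such decomposition:
Bags: B1 = {b, c, d, e}  B2 = {a, c, d, e}  B3 = {a, c, d, f}
Tree: B1–B2, B2–B3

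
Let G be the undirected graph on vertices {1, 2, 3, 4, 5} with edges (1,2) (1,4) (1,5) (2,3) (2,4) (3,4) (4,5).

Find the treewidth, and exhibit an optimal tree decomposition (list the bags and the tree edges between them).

The largest bag has 3 vertices, giving width 2; this decomposition certifies tw(G) ≤ 2. Conversely, {1, 2, 4} is a clique of size 3, and the vertices of any clique must share a bag in every tree decomposition; so some bag has ≥ 3 vertices and tw(G) ≥ 2. Combining the bounds, tw(G) = 2.

Treewidth 2.
Bags: B1 = {1, 4, 5}  B2 = {1, 2, 4}  B3 = {2, 3, 4}
Tree: B1–B2, B2–B3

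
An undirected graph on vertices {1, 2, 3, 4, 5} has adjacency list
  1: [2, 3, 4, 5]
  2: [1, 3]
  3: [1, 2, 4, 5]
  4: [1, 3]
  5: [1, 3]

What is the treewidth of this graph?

A width-2 tree decomposition is:
Bags: B1 = {1, 3, 5}  B2 = {1, 2, 3}  B3 = {1, 3, 4}
Tree: B1–B2, B1–B3
The largest bag has 3 vertices, giving width 2; this decomposition certifies tw(G) ≤ 2. Conversely, {1, 2, 3} is a clique of size 3, and the vertices of any clique must share a bag in every tree decomposition; so some bag has ≥ 3 vertices and tw(G) ≥ 2. Hence tw(G) = 2 exactly.

2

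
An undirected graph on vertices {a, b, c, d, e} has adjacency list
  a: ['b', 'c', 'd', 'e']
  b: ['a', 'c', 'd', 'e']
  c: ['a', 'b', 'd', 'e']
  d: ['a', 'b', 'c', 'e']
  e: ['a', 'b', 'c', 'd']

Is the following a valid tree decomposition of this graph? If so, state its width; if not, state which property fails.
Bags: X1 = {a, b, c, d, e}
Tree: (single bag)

Yes; width 4.

Checking the three conditions: (i) the bags cover all of {a, b, c, d, e}; (ii) for each edge, some bag contains both endpoints; (iii) the bags containing any fixed vertex form a subtree. All hold, so the decomposition is valid with width 5 − 1 = 4.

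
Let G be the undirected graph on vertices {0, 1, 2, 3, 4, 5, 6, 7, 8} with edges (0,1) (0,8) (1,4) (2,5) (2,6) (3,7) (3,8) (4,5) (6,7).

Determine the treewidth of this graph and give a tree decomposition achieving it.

Treewidth 2.
One such decomposition:
Bags: B1 = {0, 1, 8}  B2 = {1, 4, 8}  B3 = {4, 5, 8}  B4 = {2, 5, 8}  B5 = {2, 6, 8}  B6 = {6, 7, 8}  B7 = {3, 7, 8}
Tree: B1–B2, B2–B3, B3–B4, B4–B5, B5–B6, B6–B7

The largest bag has 3 vertices, giving width 2; this decomposition certifies tw(G) ≤ 2. The edges 8–0–1–4–5–2–6–7–3–8 form a cycle, so G is not a tree and its treewidth is at least 2. Combining the bounds, tw(G) = 2.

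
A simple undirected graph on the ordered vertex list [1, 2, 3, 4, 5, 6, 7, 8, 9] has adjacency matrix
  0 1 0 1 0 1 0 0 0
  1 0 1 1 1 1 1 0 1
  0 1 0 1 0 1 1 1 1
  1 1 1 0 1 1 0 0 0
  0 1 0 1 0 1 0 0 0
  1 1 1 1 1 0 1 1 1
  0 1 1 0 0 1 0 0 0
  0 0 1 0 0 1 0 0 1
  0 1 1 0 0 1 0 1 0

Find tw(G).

A width-3 tree decomposition is:
Bags: B1 = {2, 3, 4, 6}  B2 = {2, 3, 6, 9}  B3 = {3, 6, 8, 9}  B4 = {2, 4, 5, 6}  B5 = {2, 3, 6, 7}  B6 = {1, 2, 4, 6}
Tree: B1–B2, B2–B3, B1–B4, B2–B5, B4–B6
Every bag has size at most 4, so the width is 4 − 1 = 3 and tw(G) ≤ 3. On the other hand G contains the 4-clique {3, 6, 8, 9}. A clique must lie in a single bag of any decomposition, so no decomposition can have width below 3. Combining the bounds, tw(G) = 3.

3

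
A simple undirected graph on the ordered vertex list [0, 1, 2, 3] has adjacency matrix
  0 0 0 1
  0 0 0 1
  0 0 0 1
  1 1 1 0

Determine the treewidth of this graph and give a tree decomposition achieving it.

Treewidth 1.
One optimal decomposition is:
Bags: B1 = {0, 3}  B2 = {1, 3}  B3 = {2, 3}
Tree: B1–B2, B1–B3

Every bag has size at most 2, so the width is 2 − 1 = 1 and tw(G) ≤ 1. Since G has at least one edge (e.g. 3–0), it is not an edgeless graph, so tw(G) ≥ 1. Hence tw(G) = 1 exactly.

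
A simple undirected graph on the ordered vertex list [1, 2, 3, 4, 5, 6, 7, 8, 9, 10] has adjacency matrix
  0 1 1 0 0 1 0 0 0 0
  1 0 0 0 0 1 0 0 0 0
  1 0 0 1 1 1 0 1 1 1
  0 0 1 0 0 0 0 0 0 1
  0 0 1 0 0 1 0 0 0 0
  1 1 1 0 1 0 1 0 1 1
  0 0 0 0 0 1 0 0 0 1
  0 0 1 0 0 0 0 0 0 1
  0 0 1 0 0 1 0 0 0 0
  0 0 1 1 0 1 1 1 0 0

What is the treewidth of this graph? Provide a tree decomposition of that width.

The largest bag has 3 vertices, giving width 2; this decomposition certifies tw(G) ≤ 2. Conversely, {1, 2, 6} is a clique of size 3, and the vertices of any clique must share a bag in every tree decomposition; so some bag has ≥ 3 vertices and tw(G) ≥ 2. Combining the bounds, tw(G) = 2.

Treewidth 2.
One such decomposition:
Bags: B1 = {1, 2, 6}  B2 = {1, 3, 6}  B3 = {3, 6, 10}  B4 = {6, 7, 10}  B5 = {3, 4, 10}  B6 = {3, 6, 9}  B7 = {3, 5, 6}  B8 = {3, 8, 10}
Tree: B1–B2, B2–B3, B3–B4, B3–B5, B3–B6, B2–B7, B5–B8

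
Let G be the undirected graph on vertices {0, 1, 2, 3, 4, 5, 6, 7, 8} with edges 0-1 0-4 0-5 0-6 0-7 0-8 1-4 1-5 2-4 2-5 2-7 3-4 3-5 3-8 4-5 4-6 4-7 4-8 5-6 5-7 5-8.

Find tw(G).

3

A width-3 tree decomposition is:
Bags: B1 = {3, 4, 5, 8}  B2 = {0, 4, 5, 8}  B3 = {0, 4, 5, 6}  B4 = {0, 1, 4, 5}  B5 = {0, 4, 5, 7}  B6 = {2, 4, 5, 7}
Tree: B1–B2, B2–B3, B2–B4, B2–B5, B5–B6
Every bag has size at most 4, so the width is 4 − 1 = 3 and tw(G) ≤ 3. For the lower bound, the 4 vertices {0, 4, 5, 8} are pairwise adjacent, and any tree decomposition puts a clique entirely inside one bag — forcing width ≥ 3. Combining the bounds, tw(G) = 3.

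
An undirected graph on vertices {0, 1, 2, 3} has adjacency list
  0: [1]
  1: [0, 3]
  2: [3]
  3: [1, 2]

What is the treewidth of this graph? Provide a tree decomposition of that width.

Every bag has size at most 2, so the width is 2 − 1 = 1 and tw(G) ≤ 1. Any graph with an edge has treewidth ≥ 1, and G has the edge 0–1. Hence tw(G) = 1 exactly.

Treewidth 1.
Bags: B1 = {0, 1}  B2 = {1, 3}  B3 = {2, 3}
Tree: B1–B2, B2–B3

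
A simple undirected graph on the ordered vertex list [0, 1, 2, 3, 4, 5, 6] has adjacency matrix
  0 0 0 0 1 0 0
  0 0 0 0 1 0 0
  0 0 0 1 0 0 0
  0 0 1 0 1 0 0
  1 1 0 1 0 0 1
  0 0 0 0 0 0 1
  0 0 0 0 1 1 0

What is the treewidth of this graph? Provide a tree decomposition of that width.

Treewidth 1.
One such decomposition:
Bags: B1 = {4, 6}  B2 = {3, 4}  B3 = {2, 3}  B4 = {1, 4}  B5 = {0, 4}  B6 = {5, 6}
Tree: B1–B2, B2–B3, B2–B4, B2–B5, B1–B6

Every bag has size at most 2, so the width is 2 − 1 = 1 and tw(G) ≤ 1. G has an edge, so its treewidth is at least 1. Combining the bounds, tw(G) = 1.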